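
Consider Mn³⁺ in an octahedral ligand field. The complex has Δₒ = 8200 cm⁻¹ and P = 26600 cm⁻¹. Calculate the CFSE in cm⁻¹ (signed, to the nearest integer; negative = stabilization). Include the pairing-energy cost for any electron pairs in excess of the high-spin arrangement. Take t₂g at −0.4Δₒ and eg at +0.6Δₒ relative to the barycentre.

-4920

Mn³⁺: group 7, so d-count = 7 − 3 = 4.
With Δₒ < P the complex is high-spin.
Configuration: t₂g³ eg¹.
Orbital CFSE = -0.6Δₒ = -0.6 × 8200 = -4920 cm⁻¹.
High-spin has no excess pairs, so no pairing correction applies.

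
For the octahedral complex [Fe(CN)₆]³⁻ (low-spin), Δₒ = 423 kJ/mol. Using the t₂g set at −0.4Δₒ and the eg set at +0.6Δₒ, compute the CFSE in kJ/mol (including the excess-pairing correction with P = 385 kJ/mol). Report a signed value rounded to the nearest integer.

Each CN⁻ contributes -1; 6 × (-1) = -6. With overall charge -3, Fe is in the +3 oxidation state.
Fe³⁺: group 8, so d-count = 8 − 3 = 5.
Electron filling gives t₂g⁵ eg⁰.
CFSE(orbital) = 5×(-0.4Δₒ) + 0×(0.6Δₒ) = -2.0Δₒ; with Δₒ = 423 kJ/mol that is -846 kJ/mol.
Pairing penalty: 2 pairs vs 0 in the high-spin reference → 2 extra × P = 770 kJ/mol.
Combining: -846 + 770 = -76 kJ/mol.

-76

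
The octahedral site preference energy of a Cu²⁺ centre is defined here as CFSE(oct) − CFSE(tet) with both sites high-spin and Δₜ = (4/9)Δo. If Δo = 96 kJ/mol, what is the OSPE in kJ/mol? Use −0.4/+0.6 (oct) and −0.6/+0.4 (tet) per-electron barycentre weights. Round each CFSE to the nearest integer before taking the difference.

-41

Cu is in group 11, so Cu²⁺ is d⁹ (11 − 2 = 9).
Octahedral high-spin t2g^6 e_g^3: CFSE = -0.6 × 96 = -58 kJ/mol.
In a tetrahedral site the filling is e^4 t2^5: CFSE(tet) = -0.4Δₜ = -0.4 × (4/9)(96) = -17 kJ/mol.
Subtracting, OSPE = -58 − (-17) = -41 kJ/mol.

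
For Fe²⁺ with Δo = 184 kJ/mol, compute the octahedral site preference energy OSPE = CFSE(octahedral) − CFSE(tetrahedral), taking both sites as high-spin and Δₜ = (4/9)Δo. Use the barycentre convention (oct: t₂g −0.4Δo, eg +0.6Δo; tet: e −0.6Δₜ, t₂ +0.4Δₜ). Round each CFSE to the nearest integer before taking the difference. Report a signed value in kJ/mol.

Fe sits in group 8; removing 2 electrons leaves Fe²⁺ with 8 − 2 = 6 d electrons.
Octahedral (high-spin): t2g^4 e_g^2, CFSE = 4(−0.4) + 2(+0.6) = -0.4Δo = -0.4 × 184 = -74 kJ/mol.
Tetrahedral: e^3 t2^3, CFSE = 3(−0.6) + 3(+0.4) = -0.6Δₜ = -0.6 × (4/9) × 184 = -49 kJ/mol.
Subtracting, OSPE = -74 − (-49) = -25 kJ/mol.

-25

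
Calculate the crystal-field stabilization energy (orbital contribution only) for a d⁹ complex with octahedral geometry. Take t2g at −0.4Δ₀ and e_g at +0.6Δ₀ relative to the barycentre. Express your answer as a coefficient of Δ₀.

-0.6 Δ₀

For octahedral d⁹ the high- and low-spin configurations coincide.
Configuration: t2g^6 e_g^3.
CFSE = 6(-0.4Δ₀) + 3(0.6Δ₀) = -2.4Δ₀ + 1.8Δ₀ = -0.6Δ₀.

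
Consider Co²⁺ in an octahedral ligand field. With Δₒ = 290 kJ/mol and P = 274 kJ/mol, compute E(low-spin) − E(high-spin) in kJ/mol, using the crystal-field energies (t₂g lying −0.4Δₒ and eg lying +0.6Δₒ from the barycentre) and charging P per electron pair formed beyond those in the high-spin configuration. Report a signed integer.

Co sits in group 9; removing 2 electrons leaves Co²⁺ with 9 − 2 = 7 d electrons.
High-spin: t₂g⁵ eg², CFSE = -0.8Δₒ = -232 kJ/mol.
For low-spin the configuration is t₂g⁶ eg¹: orbital energy -1.8 × 290 = -522 kJ/mol, and 1 additional pair relative to high-spin adds 274 kJ/mol, giving -248 kJ/mol.
Thus E(LS) − E(HS) = -16 kJ/mol.

-16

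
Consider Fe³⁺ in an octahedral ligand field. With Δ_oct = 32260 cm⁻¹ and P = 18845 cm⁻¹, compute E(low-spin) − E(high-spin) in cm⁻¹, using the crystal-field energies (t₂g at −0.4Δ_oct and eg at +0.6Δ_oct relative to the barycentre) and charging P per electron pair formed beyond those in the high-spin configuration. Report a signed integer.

Group 8 minus oxidation state +3 gives a d⁵ configuration for Fe³⁺.
High-spin d⁵ fills as t₂g³ eg² with CFSE 3(−0.4) + 2(+0.6) = 0.0Δ_oct = 0 cm⁻¹.
For low-spin the configuration is t₂g⁵ eg⁰: orbital energy -2.0 × 32260 = -64520 cm⁻¹, and 2 additional pairs relative to high-spin add 37690 cm⁻¹, giving -26830 cm⁻¹.
The difference is -26830 − (0) = -26830 cm⁻¹, so low-spin lies lower.

-26830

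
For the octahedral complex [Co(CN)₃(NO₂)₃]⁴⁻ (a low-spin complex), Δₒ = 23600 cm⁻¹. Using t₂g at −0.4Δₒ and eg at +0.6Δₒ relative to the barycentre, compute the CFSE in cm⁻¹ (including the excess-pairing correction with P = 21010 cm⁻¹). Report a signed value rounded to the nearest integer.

-21470

Ligand charges: 3×(-1) from CN⁻ and 3×(-1) from NO₂⁻ sum to -6; with overall charge -4, Co is +2.
Co²⁺: group 9, so d-count = 9 − 2 = 7.
The d⁷ electrons fill as t₂g⁶ eg¹.
Orbital CFSE = 6(-0.4) + 1(0.6) = -1.8Δₒ = -1.8 × 23600 = -42480 cm⁻¹.
Pairing penalty: 3 pairs vs 2 in the high-spin reference → 1 extra × P = 21010 cm⁻¹.
Combining: -42480 + 21010 = -21470 cm⁻¹.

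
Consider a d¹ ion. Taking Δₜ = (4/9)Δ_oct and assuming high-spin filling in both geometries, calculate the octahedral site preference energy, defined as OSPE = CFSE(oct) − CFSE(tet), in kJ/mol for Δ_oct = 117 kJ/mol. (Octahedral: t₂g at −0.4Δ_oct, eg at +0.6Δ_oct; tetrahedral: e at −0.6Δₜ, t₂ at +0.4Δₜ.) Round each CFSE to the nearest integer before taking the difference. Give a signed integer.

Octahedral high-spin t₂g¹ eg⁰: CFSE = -0.4 × 117 = -47 kJ/mol.
Tetrahedral e¹ t₂⁰ gives -0.6Δₜ = -0.6 × (4/9) × 117 = -31 kJ/mol.
OSPE = -47 − (-31) = -16 kJ/mol.

-16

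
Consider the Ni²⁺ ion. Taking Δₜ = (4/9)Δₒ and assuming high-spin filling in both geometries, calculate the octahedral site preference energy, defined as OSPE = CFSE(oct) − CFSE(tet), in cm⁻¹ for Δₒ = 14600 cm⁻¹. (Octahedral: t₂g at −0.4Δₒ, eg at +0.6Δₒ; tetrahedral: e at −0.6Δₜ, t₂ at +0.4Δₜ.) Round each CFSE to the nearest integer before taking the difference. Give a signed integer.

-12329

Ni is in group 10, so Ni²⁺ is d⁸ (10 − 2 = 8).
Octahedral (high-spin): t2g^6 e_g^2, CFSE = 6(−0.4) + 2(+0.6) = -1.2Δₒ = -1.2 × 14600 = -17520 cm⁻¹.
In a tetrahedral site the filling is e^4 t2^4: CFSE(tet) = -0.8Δₜ = -0.8 × (4/9)(14600) = -5191 cm⁻¹.
Subtracting, OSPE = -17520 − (-5191) = -12329 cm⁻¹.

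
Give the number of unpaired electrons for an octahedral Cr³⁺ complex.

3

Cr is in group 6, so Cr³⁺ is d³ (6 − 3 = 3).
Configuration: t₂g³ eg⁰, giving 3 unpaired electrons.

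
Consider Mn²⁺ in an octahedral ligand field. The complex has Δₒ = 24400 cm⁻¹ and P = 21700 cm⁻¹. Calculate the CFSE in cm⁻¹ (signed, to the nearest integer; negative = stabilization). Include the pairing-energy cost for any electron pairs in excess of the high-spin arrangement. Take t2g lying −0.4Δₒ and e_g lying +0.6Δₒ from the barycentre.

-5400

Group 7 minus oxidation state +2 gives a d⁵ configuration for Mn²⁺.
Here Δₒ > P (24400 > 21700), so the low-spin state is favoured.
Configuration: t2g^5 e_g^0.
Orbital CFSE = -2.0Δₒ = -2.0 × 24400 = -48800 cm⁻¹.
Excess pairs vs high-spin: 2 − 0 = 2; pairing cost = +43400 cm⁻¹.
Net CFSE = -48800 + 43400 = -5400 cm⁻¹.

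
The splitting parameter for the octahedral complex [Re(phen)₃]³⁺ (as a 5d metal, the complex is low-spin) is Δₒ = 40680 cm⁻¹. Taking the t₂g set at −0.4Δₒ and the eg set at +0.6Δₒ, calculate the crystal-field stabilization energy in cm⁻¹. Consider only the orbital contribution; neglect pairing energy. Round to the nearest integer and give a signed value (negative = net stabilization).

phen is neutral, so the +3 overall charge sits on Re: oxidation state +3.
Re³⁺: group 7, so d-count = 7 − 3 = 4.
Electron filling gives t₂g⁴ eg⁰.
The orbital stabilization is -1.6Δₒ = -1.6 × 40680 = -65088 cm⁻¹.

-65088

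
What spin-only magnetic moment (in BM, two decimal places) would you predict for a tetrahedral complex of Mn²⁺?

Mn is in group 7, so Mn²⁺ is d⁵ (7 − 2 = 5).
With tetrahedral geometry the complex is necessarily high-spin.
Configuration: e² t₂³ → 5 unpaired electrons.
μ(spin-only) = √[5(5+2)] = √35 ≈ 5.92 BM.

5.92 BM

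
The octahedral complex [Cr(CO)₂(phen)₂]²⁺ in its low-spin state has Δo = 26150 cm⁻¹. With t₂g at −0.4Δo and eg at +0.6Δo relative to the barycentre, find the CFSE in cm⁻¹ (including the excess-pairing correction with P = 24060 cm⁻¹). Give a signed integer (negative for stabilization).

-17780

Ligand charges: 2×(+0) from CO and 2×(+0) from phen sum to +0; with overall charge +2, Cr is +2.
Cr²⁺: group 6, so d-count = 6 − 2 = 4.
Electron filling gives t₂g⁴ eg⁰.
Orbital CFSE = 4(-0.4) + 0(0.6) = -1.6Δo = -1.6 × 26150 = -41840 cm⁻¹.
Pairing penalty: 1 pair vs 0 in the high-spin reference → 1 extra × P = 24060 cm⁻¹.
Net CFSE = -41840 + 24060 = -17780 cm⁻¹.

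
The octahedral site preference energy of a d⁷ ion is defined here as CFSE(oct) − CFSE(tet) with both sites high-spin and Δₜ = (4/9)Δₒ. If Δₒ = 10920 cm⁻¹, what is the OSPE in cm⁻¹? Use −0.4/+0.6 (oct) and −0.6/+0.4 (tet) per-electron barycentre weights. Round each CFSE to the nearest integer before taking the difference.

-2912

Octahedral high-spin t₂g⁵ eg²: CFSE = -0.8 × 10920 = -8736 cm⁻¹.
Tetrahedral: e⁴ t₂³, CFSE = 4(−0.6) + 3(+0.4) = -1.2Δₜ = -1.2 × (4/9) × 10920 = -5824 cm⁻¹.
OSPE = CFSE(oct) − CFSE(tet) = -8736 − (-5824) = -2912 cm⁻¹.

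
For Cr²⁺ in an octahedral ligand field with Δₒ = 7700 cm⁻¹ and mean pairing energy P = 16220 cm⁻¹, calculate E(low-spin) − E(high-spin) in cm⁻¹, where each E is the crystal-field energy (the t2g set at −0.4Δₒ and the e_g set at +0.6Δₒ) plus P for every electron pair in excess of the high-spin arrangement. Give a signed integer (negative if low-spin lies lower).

8520

Cr²⁺: group 6, so d-count = 6 − 2 = 4.
High-spin: t2g^3 e_g^1, CFSE = -0.6Δₒ = -4620 cm⁻¹.
For low-spin the configuration is t2g^4 e_g^0: orbital energy -1.6 × 7700 = -12320 cm⁻¹, and 1 additional pair relative to high-spin adds 16220 cm⁻¹, giving 3900 cm⁻¹.
E(LS) − E(HS) = 3900 − (-4620) = 8520 cm⁻¹.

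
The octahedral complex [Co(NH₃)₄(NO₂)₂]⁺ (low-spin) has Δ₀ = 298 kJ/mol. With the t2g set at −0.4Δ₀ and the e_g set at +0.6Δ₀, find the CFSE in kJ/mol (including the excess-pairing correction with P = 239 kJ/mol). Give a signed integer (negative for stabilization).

Ligand charges: 4×(+0) from NH₃ and 2×(-1) from NO₂⁻ sum to -2; with overall charge +1, Co is +3.
Co sits in group 9; removing 3 electrons leaves Co³⁺ with 9 − 3 = 6 d electrons.
Configuration: t2g^6 e_g^0.
CFSE(orbital) = 6×(-0.4Δ₀) + 0×(0.6Δ₀) = -2.4Δ₀; with Δ₀ = 298 kJ/mol that is -715 kJ/mol.
Pairing penalty: 3 pairs vs 1 in the high-spin reference → 2 extra × P = 478 kJ/mol.
Combining: -715 + 478 = -237 kJ/mol.

-237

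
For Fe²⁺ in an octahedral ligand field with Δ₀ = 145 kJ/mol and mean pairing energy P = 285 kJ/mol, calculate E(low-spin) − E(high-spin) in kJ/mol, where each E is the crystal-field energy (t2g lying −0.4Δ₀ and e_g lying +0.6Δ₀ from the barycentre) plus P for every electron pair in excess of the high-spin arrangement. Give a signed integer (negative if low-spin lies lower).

Group 8 minus oxidation state +2 gives a d⁶ configuration for Fe²⁺.
High-spin: t2g^4 e_g^2, CFSE = -0.4Δ₀ = -58 kJ/mol.
Low-spin: t2g^6 e_g^0, orbital CFSE = -2.4Δ₀ = -348 kJ/mol; plus 2 excess pairs × P = +570 kJ/mol; total 222 kJ/mol.
The difference is 222 − (-58) = 280 kJ/mol, so high-spin lies lower.

280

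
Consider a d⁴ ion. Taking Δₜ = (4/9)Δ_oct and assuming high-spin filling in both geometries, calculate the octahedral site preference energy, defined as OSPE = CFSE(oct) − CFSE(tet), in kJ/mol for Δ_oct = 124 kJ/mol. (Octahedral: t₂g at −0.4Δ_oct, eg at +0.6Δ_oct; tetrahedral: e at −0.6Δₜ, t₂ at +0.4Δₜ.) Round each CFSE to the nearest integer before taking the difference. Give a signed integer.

Octahedral (high-spin): t2g^3 e_g^1, CFSE = 3(−0.4) + 1(+0.6) = -0.6Δ_oct = -0.6 × 124 = -74 kJ/mol.
Tetrahedral: e^2 t2^2, CFSE = 2(−0.6) + 2(+0.4) = -0.4Δₜ = -0.4 × (4/9) × 124 = -22 kJ/mol.
OSPE = -74 − (-22) = -52 kJ/mol.

-52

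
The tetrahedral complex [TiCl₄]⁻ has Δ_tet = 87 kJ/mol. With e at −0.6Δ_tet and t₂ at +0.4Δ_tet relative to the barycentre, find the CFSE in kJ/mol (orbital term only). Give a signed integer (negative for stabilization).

-52

Each Cl⁻ contributes -1; 4 × (-1) = -4. With overall charge -1, Ti is in the +3 oxidation state.
Ti³⁺: group 4, so d-count = 4 − 3 = 1.
Tetrahedral splitting is small, so the complex is high-spin.
Electron filling gives e¹ t₂⁰.
The orbital stabilization is -0.6Δ_tet = -0.6 × 87 = -52 kJ/mol.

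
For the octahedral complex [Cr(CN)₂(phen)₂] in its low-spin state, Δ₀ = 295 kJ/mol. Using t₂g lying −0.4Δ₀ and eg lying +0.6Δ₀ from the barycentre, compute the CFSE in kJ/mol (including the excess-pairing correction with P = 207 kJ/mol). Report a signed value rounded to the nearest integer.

Ligand charges: 2×(-1) from CN⁻ and 2×(+0) from phen sum to -2; with overall charge +0, Cr is +2.
Group 6 minus oxidation state +2 gives a d⁴ configuration for Cr²⁺.
The d⁴ electrons fill as t₂g⁴ eg⁰.
Orbital CFSE = 4(-0.4) + 0(0.6) = -1.6Δ₀ = -1.6 × 295 = -472 kJ/mol.
High-spin d⁴ would be t₂g³ eg¹ with 0 pairs; low-spin has 1, so 1 excess pair costs +1P = +207 kJ/mol.
Combining: -472 + 207 = -265 kJ/mol.

-265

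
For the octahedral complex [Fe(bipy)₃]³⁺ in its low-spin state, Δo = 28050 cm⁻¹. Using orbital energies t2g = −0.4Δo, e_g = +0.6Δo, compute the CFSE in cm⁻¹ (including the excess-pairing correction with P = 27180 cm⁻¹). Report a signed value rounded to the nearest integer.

bipy is neutral, so the +3 overall charge sits on Fe: oxidation state +3.
Fe sits in group 8; removing 3 electrons leaves Fe³⁺ with 8 − 3 = 5 d electrons.
The d⁵ electrons fill as t2g^5 e_g^0.
Orbital CFSE = 5(-0.4) + 0(0.6) = -2.0Δo = -2.0 × 28050 = -56100 cm⁻¹.
Pairing penalty: 2 pairs vs 0 in the high-spin reference → 2 extra × P = 54360 cm⁻¹.
Combining: -56100 + 54360 = -1740 cm⁻¹.

-1740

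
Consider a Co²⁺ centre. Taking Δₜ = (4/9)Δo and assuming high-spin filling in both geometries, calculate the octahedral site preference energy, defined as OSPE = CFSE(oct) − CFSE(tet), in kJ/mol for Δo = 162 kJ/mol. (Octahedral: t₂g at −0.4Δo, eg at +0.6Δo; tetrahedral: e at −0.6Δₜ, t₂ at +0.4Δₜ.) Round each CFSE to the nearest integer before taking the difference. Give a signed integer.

Co sits in group 9; removing 2 electrons leaves Co²⁺ with 9 − 2 = 7 d electrons.
Octahedral high-spin t₂g⁵ eg²: CFSE = -0.8 × 162 = -130 kJ/mol.
Tetrahedral e⁴ t₂³ gives -1.2Δₜ = -1.2 × (4/9) × 162 = -86 kJ/mol.
OSPE = -130 − (-86) = -44 kJ/mol.

-44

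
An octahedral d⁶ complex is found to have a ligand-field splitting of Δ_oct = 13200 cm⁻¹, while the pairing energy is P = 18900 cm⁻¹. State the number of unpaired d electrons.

4

Here Δ_oct < P (13200 < 18900), so the high-spin state is favoured.
Configuration: t2g^4 e_g^2.
Unpaired electrons: 4.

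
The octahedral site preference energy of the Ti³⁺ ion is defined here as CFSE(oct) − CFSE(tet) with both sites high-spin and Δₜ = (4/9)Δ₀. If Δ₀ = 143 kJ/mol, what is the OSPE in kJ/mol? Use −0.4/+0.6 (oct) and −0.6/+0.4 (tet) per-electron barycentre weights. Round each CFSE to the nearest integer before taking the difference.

Ti³⁺: group 4, so d-count = 4 − 3 = 1.
Octahedral high-spin t₂g¹ eg⁰: CFSE = -0.4 × 143 = -57 kJ/mol.
In a tetrahedral site the filling is e¹ t₂⁰: CFSE(tet) = -0.6Δₜ = -0.6 × (4/9)(143) = -38 kJ/mol.
OSPE = CFSE(oct) − CFSE(tet) = -57 − (-38) = -19 kJ/mol.

-19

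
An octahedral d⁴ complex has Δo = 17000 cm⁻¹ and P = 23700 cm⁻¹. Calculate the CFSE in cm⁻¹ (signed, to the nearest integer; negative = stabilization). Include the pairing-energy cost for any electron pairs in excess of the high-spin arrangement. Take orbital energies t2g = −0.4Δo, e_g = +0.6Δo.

-10200

Δo < P, so pairing is avoided: the ground state is high-spin.
Filling d⁴ accordingly: t2g^3 e_g^1.
Orbital CFSE = -0.6Δo = -0.6 × 17000 = -10200 cm⁻¹.
High-spin has no excess pairs, so no pairing correction applies.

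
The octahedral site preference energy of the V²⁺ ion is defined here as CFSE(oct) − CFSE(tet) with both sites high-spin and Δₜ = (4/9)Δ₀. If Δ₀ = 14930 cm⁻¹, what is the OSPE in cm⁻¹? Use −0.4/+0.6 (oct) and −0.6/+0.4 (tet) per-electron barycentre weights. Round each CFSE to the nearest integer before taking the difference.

-12608

V sits in group 5; removing 2 electrons leaves V²⁺ with 5 − 2 = 3 d electrons.
In an octahedral site d³ (HS) is t2g^3 e_g^0, giving CFSE(oct) = -1.2Δ₀ = -17916 cm⁻¹.
Tetrahedral: e^2 t2^1, CFSE = 2(−0.6) + 1(+0.4) = -0.8Δₜ = -0.8 × (4/9) × 14930 = -5308 cm⁻¹.
Subtracting, OSPE = -17916 − (-5308) = -12608 cm⁻¹.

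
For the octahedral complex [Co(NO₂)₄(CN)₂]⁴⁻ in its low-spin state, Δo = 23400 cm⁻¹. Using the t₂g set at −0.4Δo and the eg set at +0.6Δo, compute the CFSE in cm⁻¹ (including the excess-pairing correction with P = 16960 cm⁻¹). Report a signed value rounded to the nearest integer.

Ligand charges: 4×(-1) from NO₂⁻ and 2×(-1) from CN⁻ sum to -6; with overall charge -4, Co is +2.
Co²⁺: group 9, so d-count = 9 − 2 = 7.
The d⁷ electrons fill as t₂g⁶ eg¹.
Orbital CFSE = 6(-0.4) + 1(0.6) = -1.8Δo = -1.8 × 23400 = -42120 cm⁻¹.
Pairing penalty: 3 pairs vs 2 in the high-spin reference → 1 extra × P = 16960 cm⁻¹.
Combining: -42120 + 16960 = -25160 cm⁻¹.

-25160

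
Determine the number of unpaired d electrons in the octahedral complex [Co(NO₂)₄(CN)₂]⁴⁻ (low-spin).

Ligand charges: 4×(-1) from NO₂⁻ and 2×(-1) from CN⁻ sum to -6; with overall charge -4, Co is +2.
Co is in group 9, so Co²⁺ is d⁷ (9 − 2 = 7).
Configuration: t₂g⁶ eg¹, giving 1 unpaired electron.

1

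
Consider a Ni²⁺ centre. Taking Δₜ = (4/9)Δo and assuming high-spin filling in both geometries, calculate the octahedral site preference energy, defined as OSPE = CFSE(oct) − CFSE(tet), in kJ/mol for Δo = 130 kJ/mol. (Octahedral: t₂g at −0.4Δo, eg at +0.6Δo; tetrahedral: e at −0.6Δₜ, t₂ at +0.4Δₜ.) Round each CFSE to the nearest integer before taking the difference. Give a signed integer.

-110

Ni²⁺: group 10, so d-count = 10 − 2 = 8.
Octahedral high-spin t₂g⁶ eg²: CFSE = -1.2 × 130 = -156 kJ/mol.
In a tetrahedral site the filling is e⁴ t₂⁴: CFSE(tet) = -0.8Δₜ = -0.8 × (4/9)(130) = -46 kJ/mol.
OSPE = CFSE(oct) − CFSE(tet) = -156 − (-46) = -110 kJ/mol.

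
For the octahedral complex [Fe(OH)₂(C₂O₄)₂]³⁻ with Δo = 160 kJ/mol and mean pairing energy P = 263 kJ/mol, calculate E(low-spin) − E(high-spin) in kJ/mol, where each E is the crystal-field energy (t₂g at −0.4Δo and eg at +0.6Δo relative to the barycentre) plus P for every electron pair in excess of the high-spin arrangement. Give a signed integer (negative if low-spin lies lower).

Ligand charges: 2×(-1) from OH⁻ and 2×(-2) from C₂O₄²⁻ sum to -6; with overall charge -3, Fe is +3.
Fe³⁺: group 8, so d-count = 8 − 3 = 5.
High-spin d⁵ fills as t₂g³ eg² with CFSE 3(−0.4) + 2(+0.6) = 0.0Δo = 0 kJ/mol.
For low-spin the configuration is t₂g⁵ eg⁰: orbital energy -2.0 × 160 = -320 kJ/mol, and 2 additional pairs relative to high-spin add 526 kJ/mol, giving 206 kJ/mol.
The difference is 206 − (0) = 206 kJ/mol, so high-spin lies lower.

206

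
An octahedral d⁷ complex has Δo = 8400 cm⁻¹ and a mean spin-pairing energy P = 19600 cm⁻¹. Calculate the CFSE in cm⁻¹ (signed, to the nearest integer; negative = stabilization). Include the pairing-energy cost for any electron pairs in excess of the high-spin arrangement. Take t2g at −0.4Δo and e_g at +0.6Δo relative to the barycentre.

-6720

With Δo < P the complex is high-spin.
Filling d⁷ accordingly: t2g^5 e_g^2.
Orbital CFSE = -0.8Δo = -0.8 × 8400 = -6720 cm⁻¹.
High-spin has no excess pairs, so no pairing correction applies.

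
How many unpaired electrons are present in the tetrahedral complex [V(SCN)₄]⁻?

2

Each SCN⁻ contributes -1; 4 × (-1) = -4. With overall charge -1, V is in the +3 oxidation state.
V sits in group 5; removing 3 electrons leaves V³⁺ with 5 − 3 = 2 d electrons.
Tetrahedral fields are weak (Δₜ ≈ 4/9 Δₒ), so electrons fill high-spin.
Configuration: e² t₂⁰, giving 2 unpaired electrons.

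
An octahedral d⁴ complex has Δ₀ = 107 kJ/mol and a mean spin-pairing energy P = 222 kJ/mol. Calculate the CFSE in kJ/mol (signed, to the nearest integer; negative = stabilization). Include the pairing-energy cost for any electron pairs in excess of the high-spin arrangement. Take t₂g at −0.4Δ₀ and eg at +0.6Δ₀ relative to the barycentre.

Δ₀ < P, so pairing is avoided: the ground state is high-spin.
Configuration: t₂g³ eg¹.
Orbital CFSE = -0.6Δ₀ = -0.6 × 107 = -64 kJ/mol.
High-spin has no excess pairs, so no pairing correction applies.

-64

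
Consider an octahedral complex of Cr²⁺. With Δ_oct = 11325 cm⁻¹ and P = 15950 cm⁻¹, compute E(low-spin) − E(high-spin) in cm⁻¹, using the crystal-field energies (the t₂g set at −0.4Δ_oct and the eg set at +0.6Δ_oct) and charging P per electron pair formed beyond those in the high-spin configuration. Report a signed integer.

4625

Cr²⁺: group 6, so d-count = 6 − 2 = 4.
High-spin: t₂g³ eg¹, CFSE = -0.6Δ_oct = -6795 cm⁻¹.
Low-spin: t₂g⁴ eg⁰, orbital CFSE = -1.6Δ_oct = -18120 cm⁻¹; plus 1 excess pair × P = +15950 cm⁻¹; total -2170 cm⁻¹.
The difference is -2170 − (-6795) = 4625 cm⁻¹, so high-spin lies lower.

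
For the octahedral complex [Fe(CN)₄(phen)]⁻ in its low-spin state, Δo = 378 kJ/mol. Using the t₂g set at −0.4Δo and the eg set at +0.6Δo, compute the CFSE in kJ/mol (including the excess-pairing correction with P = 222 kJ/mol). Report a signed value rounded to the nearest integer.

-312

Ligand charges: 4×(-1) from CN⁻ and 1×(+0) from phen sum to -4; with overall charge -1, Fe is +3.
Fe³⁺: group 8, so d-count = 8 − 3 = 5.
Configuration: t₂g⁵ eg⁰.
CFSE(orbital) = 5×(-0.4Δo) + 0×(0.6Δo) = -2.0Δo; with Δo = 378 kJ/mol that is -756 kJ/mol.
High-spin d⁵ would be t₂g³ eg² with 0 pairs; low-spin has 2, so 2 excess pairs cost +2P = +444 kJ/mol.
Net CFSE = -756 + 444 = -312 kJ/mol.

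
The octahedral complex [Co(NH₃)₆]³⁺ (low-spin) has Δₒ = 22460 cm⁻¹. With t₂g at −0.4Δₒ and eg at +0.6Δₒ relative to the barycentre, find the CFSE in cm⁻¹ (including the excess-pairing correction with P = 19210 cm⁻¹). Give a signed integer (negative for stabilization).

-15484

NH₃ is neutral, so the +3 overall charge sits on Co: oxidation state +3.
Co³⁺: group 9, so d-count = 9 − 3 = 6.
Electron filling gives t₂g⁶ eg⁰.
The orbital stabilization is -2.4Δₒ = -2.4 × 22460 = -53904 cm⁻¹.
High-spin d⁶ would be t₂g⁴ eg² with 1 pair; low-spin has 3, so 2 excess pairs cost +2P = +38420 cm⁻¹.
Overall CFSE = -53904 + 38420 = -15484 cm⁻¹.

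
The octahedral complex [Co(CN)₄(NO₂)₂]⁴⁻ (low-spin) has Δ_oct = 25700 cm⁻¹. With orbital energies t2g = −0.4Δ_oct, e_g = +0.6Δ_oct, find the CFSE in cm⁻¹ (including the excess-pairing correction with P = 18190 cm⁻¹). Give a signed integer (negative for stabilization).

-28070

Ligand charges: 4×(-1) from CN⁻ and 2×(-1) from NO₂⁻ sum to -6; with overall charge -4, Co is +2.
Co is in group 9, so Co²⁺ is d⁷ (9 − 2 = 7).
Configuration: t2g^6 e_g^1.
CFSE(orbital) = 6×(-0.4Δ_oct) + 1×(0.6Δ_oct) = -1.8Δ_oct; with Δ_oct = 25700 cm⁻¹ that is -46260 cm⁻¹.
Pairing penalty: 3 pairs vs 2 in the high-spin reference → 1 extra × P = 18190 cm⁻¹.
Net CFSE = -46260 + 18190 = -28070 cm⁻¹.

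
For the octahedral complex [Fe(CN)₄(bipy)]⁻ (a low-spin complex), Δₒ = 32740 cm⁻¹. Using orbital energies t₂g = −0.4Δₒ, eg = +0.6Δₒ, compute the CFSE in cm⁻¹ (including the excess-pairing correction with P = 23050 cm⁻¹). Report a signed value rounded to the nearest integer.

Ligand charges: 4×(-1) from CN⁻ and 1×(+0) from bipy sum to -4; with overall charge -1, Fe is +3.
Group 8 minus oxidation state +3 gives a d⁵ configuration for Fe³⁺.
Electron filling gives t₂g⁵ eg⁰.
The orbital stabilization is -2.0Δₒ = -2.0 × 32740 = -65480 cm⁻¹.
High-spin d⁵ would be t₂g³ eg² with 0 pairs; low-spin has 2, so 2 excess pairs cost +2P = +46100 cm⁻¹.
Net CFSE = -65480 + 46100 = -19380 cm⁻¹.

-19380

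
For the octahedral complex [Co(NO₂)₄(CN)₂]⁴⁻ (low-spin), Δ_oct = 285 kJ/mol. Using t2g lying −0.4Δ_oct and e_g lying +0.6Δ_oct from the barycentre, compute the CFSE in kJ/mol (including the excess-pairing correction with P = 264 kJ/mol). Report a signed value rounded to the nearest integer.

-249

Ligand charges: 4×(-1) from NO₂⁻ and 2×(-1) from CN⁻ sum to -6; with overall charge -4, Co is +2.
Co²⁺: group 9, so d-count = 9 − 2 = 7.
Electron filling gives t2g^6 e_g^1.
Orbital CFSE = 6(-0.4) + 1(0.6) = -1.8Δ_oct = -1.8 × 285 = -513 kJ/mol.
Pairing penalty: 3 pairs vs 2 in the high-spin reference → 1 extra × P = 264 kJ/mol.
Combining: -513 + 264 = -249 kJ/mol.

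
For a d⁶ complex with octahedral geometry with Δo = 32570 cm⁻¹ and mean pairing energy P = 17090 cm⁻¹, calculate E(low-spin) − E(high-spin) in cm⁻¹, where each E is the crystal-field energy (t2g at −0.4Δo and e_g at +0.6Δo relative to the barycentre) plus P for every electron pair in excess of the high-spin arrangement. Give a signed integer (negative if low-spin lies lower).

-30960

High-spin: t2g^4 e_g^2, CFSE = -0.4Δo = -13028 cm⁻¹.
Low-spin t2g^6 e_g^0 gives -2.4Δo = -78168 cm⁻¹, but forming 2 extra pairs costs 2P = 34180 cm⁻¹, so E(LS) = -78168 + 34180 = -43988 cm⁻¹.
The difference is -43988 − (-13028) = -30960 cm⁻¹, so low-spin lies lower.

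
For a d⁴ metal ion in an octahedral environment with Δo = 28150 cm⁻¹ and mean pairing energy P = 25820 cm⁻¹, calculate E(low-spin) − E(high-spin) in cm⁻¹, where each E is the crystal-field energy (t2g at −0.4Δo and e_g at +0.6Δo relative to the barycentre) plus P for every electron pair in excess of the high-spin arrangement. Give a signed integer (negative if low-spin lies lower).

-2330

High-spin: t2g^3 e_g^1, CFSE = -0.6Δo = -16890 cm⁻¹.
Low-spin: t2g^4 e_g^0, orbital CFSE = -1.6Δo = -45040 cm⁻¹; plus 1 excess pair × P = +25820 cm⁻¹; total -19220 cm⁻¹.
E(LS) − E(HS) = -19220 − (-16890) = -2330 cm⁻¹.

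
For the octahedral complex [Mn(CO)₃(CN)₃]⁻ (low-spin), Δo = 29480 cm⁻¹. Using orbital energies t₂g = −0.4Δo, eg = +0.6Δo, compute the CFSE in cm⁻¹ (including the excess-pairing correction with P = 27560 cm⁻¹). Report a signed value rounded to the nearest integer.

Ligand charges: 3×(+0) from CO and 3×(-1) from CN⁻ sum to -3; with overall charge -1, Mn is +2.
Mn²⁺: group 7, so d-count = 7 − 2 = 5.
The d⁵ electrons fill as t₂g⁵ eg⁰.
CFSE(orbital) = 5×(-0.4Δo) + 0×(0.6Δo) = -2.0Δo; with Δo = 29480 cm⁻¹ that is -58960 cm⁻¹.
High-spin d⁵ would be t₂g³ eg² with 0 pairs; low-spin has 2, so 2 excess pairs cost +2P = +55120 cm⁻¹.
Net CFSE = -58960 + 55120 = -3840 cm⁻¹.

-3840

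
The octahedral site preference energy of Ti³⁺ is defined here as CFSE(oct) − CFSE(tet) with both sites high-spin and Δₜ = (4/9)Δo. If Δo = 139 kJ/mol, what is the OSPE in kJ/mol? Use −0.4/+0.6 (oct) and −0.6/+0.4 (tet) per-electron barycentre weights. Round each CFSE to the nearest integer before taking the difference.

-19

Ti sits in group 4; removing 3 electrons leaves Ti³⁺ with 4 − 3 = 1 d electrons.
In an octahedral site d¹ (HS) is t₂g¹ eg⁰, giving CFSE(oct) = -0.4Δo = -56 kJ/mol.
In a tetrahedral site the filling is e¹ t₂⁰: CFSE(tet) = -0.6Δₜ = -0.6 × (4/9)(139) = -37 kJ/mol.
OSPE = -56 − (-37) = -19 kJ/mol.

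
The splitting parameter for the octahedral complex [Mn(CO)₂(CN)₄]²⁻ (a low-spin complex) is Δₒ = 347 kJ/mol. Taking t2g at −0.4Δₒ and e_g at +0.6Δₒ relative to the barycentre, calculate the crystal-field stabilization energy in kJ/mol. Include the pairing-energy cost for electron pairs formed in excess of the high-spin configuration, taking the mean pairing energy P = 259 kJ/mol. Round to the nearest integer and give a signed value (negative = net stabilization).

-176

Ligand charges: 2×(+0) from CO and 4×(-1) from CN⁻ sum to -4; with overall charge -2, Mn is +2.
Group 7 minus oxidation state +2 gives a d⁵ configuration for Mn²⁺.
The d⁵ electrons fill as t2g^5 e_g^0.
Orbital CFSE = 5(-0.4) + 0(0.6) = -2.0Δₒ = -2.0 × 347 = -694 kJ/mol.
Relative to high-spin t2g^3 e_g^2 (0 paired), the low-spin configuration has 2 additional pairs, contributing +2 × 259 = +518 kJ/mol.
Net CFSE = -694 + 518 = -176 kJ/mol.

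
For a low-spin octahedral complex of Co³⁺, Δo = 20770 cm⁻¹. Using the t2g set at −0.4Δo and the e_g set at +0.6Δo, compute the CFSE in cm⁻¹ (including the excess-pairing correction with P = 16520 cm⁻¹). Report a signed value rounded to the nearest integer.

Group 9 minus oxidation state +3 gives a d⁶ configuration for Co³⁺.
Electron filling gives t2g^6 e_g^0.
Orbital CFSE = 6(-0.4) + 0(0.6) = -2.4Δo = -2.4 × 20770 = -49848 cm⁻¹.
Relative to high-spin t2g^4 e_g^2 (1 paired), the low-spin configuration has 2 additional pairs, contributing +2 × 16520 = +33040 cm⁻¹.
Net CFSE = -49848 + 33040 = -16808 cm⁻¹.

-16808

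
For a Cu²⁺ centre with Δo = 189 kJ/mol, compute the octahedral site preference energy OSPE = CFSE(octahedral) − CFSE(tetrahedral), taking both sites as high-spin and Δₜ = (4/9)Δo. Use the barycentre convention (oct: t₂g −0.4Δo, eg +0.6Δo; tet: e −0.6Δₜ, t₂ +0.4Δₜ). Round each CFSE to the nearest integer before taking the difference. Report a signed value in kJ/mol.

Cu sits in group 11; removing 2 electrons leaves Cu²⁺ with 11 − 2 = 9 d electrons.
Octahedral (high-spin): t₂g⁶ eg³, CFSE = 6(−0.4) + 3(+0.6) = -0.6Δo = -0.6 × 189 = -113 kJ/mol.
Tetrahedral e⁴ t₂⁵ gives -0.4Δₜ = -0.4 × (4/9) × 189 = -34 kJ/mol.
OSPE = -113 − (-34) = -79 kJ/mol.

-79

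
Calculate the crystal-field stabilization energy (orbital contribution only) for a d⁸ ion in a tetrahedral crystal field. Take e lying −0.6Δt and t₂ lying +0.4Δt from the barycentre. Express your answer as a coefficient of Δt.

-0.8 Δt

Tetrahedral splitting is small, so the complex is high-spin.
Configuration: e⁴ t₂⁴.
CFSE = 4(-0.6Δt) + 4(0.4Δt) = -2.4Δt + 1.6Δt = -0.8Δt.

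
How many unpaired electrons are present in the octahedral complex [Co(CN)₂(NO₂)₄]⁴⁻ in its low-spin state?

Ligand charges: 2×(-1) from CN⁻ and 4×(-1) from NO₂⁻ sum to -6; with overall charge -4, Co is +2.
Co is in group 9, so Co²⁺ is d⁷ (9 − 2 = 7).
Configuration: t₂g⁶ eg¹, giving 1 unpaired electron.

1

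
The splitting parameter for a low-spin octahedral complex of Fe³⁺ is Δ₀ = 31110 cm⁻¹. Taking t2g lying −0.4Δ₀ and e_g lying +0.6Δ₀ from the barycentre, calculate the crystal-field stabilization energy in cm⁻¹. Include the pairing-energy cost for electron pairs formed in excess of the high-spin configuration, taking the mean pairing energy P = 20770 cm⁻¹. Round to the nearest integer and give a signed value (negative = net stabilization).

-20680

Fe sits in group 8; removing 3 electrons leaves Fe³⁺ with 8 − 3 = 5 d electrons.
The d⁵ electrons fill as t2g^5 e_g^0.
The orbital stabilization is -2.0Δ₀ = -2.0 × 31110 = -62220 cm⁻¹.
Relative to high-spin t2g^3 e_g^2 (0 paired), the low-spin configuration has 2 additional pairs, contributing +2 × 20770 = +41540 cm⁻¹.
Combining: -62220 + 41540 = -20680 cm⁻¹.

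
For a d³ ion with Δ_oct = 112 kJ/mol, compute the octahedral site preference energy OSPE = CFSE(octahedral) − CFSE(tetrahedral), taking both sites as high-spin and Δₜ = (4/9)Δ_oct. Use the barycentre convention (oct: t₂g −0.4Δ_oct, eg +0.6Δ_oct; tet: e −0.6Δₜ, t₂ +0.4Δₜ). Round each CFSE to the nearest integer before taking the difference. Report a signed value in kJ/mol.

-94

Octahedral high-spin t₂g³ eg⁰: CFSE = -1.2 × 112 = -134 kJ/mol.
Tetrahedral e² t₂¹ gives -0.8Δₜ = -0.8 × (4/9) × 112 = -40 kJ/mol.
OSPE = CFSE(oct) − CFSE(tet) = -134 − (-40) = -94 kJ/mol.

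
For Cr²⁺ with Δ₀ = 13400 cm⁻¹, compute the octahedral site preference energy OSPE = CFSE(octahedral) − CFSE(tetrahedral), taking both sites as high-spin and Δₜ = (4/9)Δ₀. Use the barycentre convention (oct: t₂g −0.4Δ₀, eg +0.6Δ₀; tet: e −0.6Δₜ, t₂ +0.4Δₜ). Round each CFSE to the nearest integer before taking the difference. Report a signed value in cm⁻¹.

Group 6 minus oxidation state +2 gives a d⁴ configuration for Cr²⁺.
Octahedral high-spin t2g^3 e_g^1: CFSE = -0.6 × 13400 = -8040 cm⁻¹.
In a tetrahedral site the filling is e^2 t2^2: CFSE(tet) = -0.4Δₜ = -0.4 × (4/9)(13400) = -2382 cm⁻¹.
OSPE = -8040 − (-2382) = -5658 cm⁻¹.

-5658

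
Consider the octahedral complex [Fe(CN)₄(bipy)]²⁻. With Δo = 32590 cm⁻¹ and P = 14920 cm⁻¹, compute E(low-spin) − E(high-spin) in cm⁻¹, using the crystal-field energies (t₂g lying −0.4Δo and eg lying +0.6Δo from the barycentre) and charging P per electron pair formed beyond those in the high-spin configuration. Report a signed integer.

Ligand charges: 4×(-1) from CN⁻ and 1×(+0) from bipy sum to -4; with overall charge -2, Fe is +2.
Fe²⁺: group 8, so d-count = 8 − 2 = 6.
High-spin: t₂g⁴ eg², CFSE = -0.4Δo = -13036 cm⁻¹.
Low-spin: t₂g⁶ eg⁰, orbital CFSE = -2.4Δo = -78216 cm⁻¹; plus 2 excess pairs × P = +29840 cm⁻¹; total -48376 cm⁻¹.
Thus E(LS) − E(HS) = -35340 cm⁻¹.

-35340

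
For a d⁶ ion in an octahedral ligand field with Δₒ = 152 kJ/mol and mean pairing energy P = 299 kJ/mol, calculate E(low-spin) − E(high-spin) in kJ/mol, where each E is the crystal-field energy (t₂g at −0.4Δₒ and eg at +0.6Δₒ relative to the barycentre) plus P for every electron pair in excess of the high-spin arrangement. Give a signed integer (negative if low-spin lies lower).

294

In the high-spin limit (t₂g⁴ eg²) the orbital term is -0.4Δₒ = -61 kJ/mol, with no excess pairing.
For low-spin the configuration is t₂g⁶ eg⁰: orbital energy -2.4 × 152 = -365 kJ/mol, and 2 additional pairs relative to high-spin add 598 kJ/mol, giving 233 kJ/mol.
E(LS) − E(HS) = 233 − (-61) = 294 kJ/mol.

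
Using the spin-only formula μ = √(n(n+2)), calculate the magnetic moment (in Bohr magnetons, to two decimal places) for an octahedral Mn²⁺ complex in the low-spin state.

1.73 Bohr magnetons

Mn²⁺: group 7, so d-count = 7 − 2 = 5.
Configuration: t2g^5 e_g^0 → 1 unpaired electron.
μ(spin-only) = √[1(1+2)] = √3 ≈ 1.73 Bohr magnetons.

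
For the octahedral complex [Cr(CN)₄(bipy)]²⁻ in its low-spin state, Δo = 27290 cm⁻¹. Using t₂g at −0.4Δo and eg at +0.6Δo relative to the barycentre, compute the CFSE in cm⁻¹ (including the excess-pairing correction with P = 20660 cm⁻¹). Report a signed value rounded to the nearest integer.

-23004

Ligand charges: 4×(-1) from CN⁻ and 1×(+0) from bipy sum to -4; with overall charge -2, Cr is +2.
Cr sits in group 6; removing 2 electrons leaves Cr²⁺ with 6 − 2 = 4 d electrons.
Configuration: t₂g⁴ eg⁰.
CFSE(orbital) = 4×(-0.4Δo) + 0×(0.6Δo) = -1.6Δo; with Δo = 27290 cm⁻¹ that is -43664 cm⁻¹.
Relative to high-spin t₂g³ eg¹ (0 paired), the low-spin configuration has 1 additional pair, contributing +1 × 20660 = +20660 cm⁻¹.
Combining: -43664 + 20660 = -23004 cm⁻¹.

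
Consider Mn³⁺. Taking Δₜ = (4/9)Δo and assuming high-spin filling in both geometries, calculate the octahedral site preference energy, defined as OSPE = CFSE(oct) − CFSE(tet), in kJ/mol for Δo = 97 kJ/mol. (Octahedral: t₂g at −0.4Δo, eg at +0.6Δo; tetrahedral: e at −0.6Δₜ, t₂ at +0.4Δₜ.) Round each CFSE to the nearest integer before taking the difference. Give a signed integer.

Mn is in group 7, so Mn³⁺ is d⁴ (7 − 3 = 4).
In an octahedral site d⁴ (HS) is t2g^3 e_g^1, giving CFSE(oct) = -0.6Δo = -58 kJ/mol.
Tetrahedral: e^2 t2^2, CFSE = 2(−0.6) + 2(+0.4) = -0.4Δₜ = -0.4 × (4/9) × 97 = -17 kJ/mol.
OSPE = -58 − (-17) = -41 kJ/mol.

-41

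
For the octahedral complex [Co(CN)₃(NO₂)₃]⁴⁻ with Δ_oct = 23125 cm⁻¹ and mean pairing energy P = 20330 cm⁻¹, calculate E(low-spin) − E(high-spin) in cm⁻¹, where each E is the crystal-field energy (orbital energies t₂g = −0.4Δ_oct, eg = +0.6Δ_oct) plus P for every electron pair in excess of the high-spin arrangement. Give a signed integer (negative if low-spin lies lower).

Ligand charges: 3×(-1) from CN⁻ and 3×(-1) from NO₂⁻ sum to -6; with overall charge -4, Co is +2.
Co²⁺: group 9, so d-count = 9 − 2 = 7.
High-spin: t₂g⁵ eg², CFSE = -0.8Δ_oct = -18500 cm⁻¹.
Low-spin t₂g⁶ eg¹ gives -1.8Δ_oct = -41625 cm⁻¹, but forming 1 extra pair costs 1P = 20330 cm⁻¹, so E(LS) = -41625 + 20330 = -21295 cm⁻¹.
E(LS) − E(HS) = -21295 − (-18500) = -2795 cm⁻¹.

-2795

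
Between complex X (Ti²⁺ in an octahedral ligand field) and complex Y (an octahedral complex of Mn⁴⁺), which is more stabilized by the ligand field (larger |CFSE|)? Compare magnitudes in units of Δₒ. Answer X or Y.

Y

X: Ti²⁺: group 4, so d-count = 4 − 2 = 2; t2g^2 e_g^0, CFSE = -0.8Δₒ.
Y: Group 7 minus oxidation state +4 gives a d³ configuration for Mn⁴⁺; For octahedral d³ the high- and low-spin configurations coincide; t₂g³ eg⁰, CFSE = -1.2Δₒ.
So Y has the larger |CFSE|.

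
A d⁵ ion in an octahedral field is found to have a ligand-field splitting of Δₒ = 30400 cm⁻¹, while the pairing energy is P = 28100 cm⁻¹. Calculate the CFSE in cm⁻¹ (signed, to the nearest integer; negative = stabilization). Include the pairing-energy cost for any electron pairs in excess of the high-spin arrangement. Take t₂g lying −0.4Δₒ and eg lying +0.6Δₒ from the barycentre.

-4600

With Δₒ > P the complex is low-spin.
That gives t₂g⁵ eg⁰.
Orbital CFSE = -2.0Δₒ = -2.0 × 30400 = -60800 cm⁻¹.
Excess pairs vs high-spin: 2 − 0 = 2; pairing cost = +56200 cm⁻¹.
Net CFSE = -60800 + 56200 = -4600 cm⁻¹.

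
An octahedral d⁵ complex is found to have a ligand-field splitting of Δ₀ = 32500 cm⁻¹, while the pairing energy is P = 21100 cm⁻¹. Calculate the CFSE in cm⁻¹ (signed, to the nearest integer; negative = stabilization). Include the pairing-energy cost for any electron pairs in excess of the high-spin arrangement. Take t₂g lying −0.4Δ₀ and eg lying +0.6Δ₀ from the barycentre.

-22800

Since Δ₀ = 32500 cm⁻¹ > P = 21100 cm⁻¹, the complex adopts the low-spin configuration.
Configuration: t₂g⁵ eg⁰.
Orbital CFSE = -2.0Δ₀ = -2.0 × 32500 = -65000 cm⁻¹.
Excess pairs vs high-spin: 2 − 0 = 2; pairing cost = +42200 cm⁻¹.
Net CFSE = -65000 + 42200 = -22800 cm⁻¹.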